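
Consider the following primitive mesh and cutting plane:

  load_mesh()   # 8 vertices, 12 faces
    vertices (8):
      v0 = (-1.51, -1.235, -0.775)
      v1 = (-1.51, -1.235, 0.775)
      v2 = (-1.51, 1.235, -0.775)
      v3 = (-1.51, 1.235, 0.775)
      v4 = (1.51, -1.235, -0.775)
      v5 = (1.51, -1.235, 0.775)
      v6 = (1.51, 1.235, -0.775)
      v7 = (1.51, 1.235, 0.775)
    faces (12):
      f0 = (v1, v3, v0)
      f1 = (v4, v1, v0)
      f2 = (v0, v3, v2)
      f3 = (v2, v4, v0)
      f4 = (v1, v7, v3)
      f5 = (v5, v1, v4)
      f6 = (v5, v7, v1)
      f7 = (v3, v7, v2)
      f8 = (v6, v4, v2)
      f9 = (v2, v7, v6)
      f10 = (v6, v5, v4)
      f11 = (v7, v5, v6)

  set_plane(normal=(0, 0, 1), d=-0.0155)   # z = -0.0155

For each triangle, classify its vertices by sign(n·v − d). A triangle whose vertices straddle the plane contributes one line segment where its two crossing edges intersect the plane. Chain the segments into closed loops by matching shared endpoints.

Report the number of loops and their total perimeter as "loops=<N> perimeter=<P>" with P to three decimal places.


loops=1 perimeter=10.980

Straddling triangles (8 of 12):
  (v1,v3,v0) [++-] → (-1.51, -0.0247, -0.0155)–(-1.51, -1.235, -0.0155)  len=1.2103
  (v4,v1,v0) [-+-] → (0.0302, -1.235, -0.0155)–(-1.51, -1.235, -0.0155)  len=1.5402
  (v0,v3,v2) [-+-] → (-1.51, -0.0247, -0.0155)–(-1.51, 1.235, -0.0155)  len=1.2597
  (v5,v1,v4) [++-] → (0.0302, -1.235, -0.0155)–(1.51, -1.235, -0.0155)  len=1.4798
  (v3,v7,v2) [++-] → (-0.0302, 1.235, -0.0155)–(-1.51, 1.235, -0.0155)  len=1.4798
  (v2,v7,v6) [-+-] → (-0.0302, 1.235, -0.0155)–(1.51, 1.235, -0.0155)  len=1.5402
  (v6,v5,v4) [-+-] → (1.51, 0.0247, -0.0155)–(1.51, -1.235, -0.0155)  len=1.2597
  (v7,v5,v6) [++-] → (1.51, 0.0247, -0.0155)–(1.51, 1.235, -0.0155)  len=1.2103

Chained into 1 loop(s):
  loop 1: 8 segments, perimeter = 10.9800
Total perimeter = 10.980


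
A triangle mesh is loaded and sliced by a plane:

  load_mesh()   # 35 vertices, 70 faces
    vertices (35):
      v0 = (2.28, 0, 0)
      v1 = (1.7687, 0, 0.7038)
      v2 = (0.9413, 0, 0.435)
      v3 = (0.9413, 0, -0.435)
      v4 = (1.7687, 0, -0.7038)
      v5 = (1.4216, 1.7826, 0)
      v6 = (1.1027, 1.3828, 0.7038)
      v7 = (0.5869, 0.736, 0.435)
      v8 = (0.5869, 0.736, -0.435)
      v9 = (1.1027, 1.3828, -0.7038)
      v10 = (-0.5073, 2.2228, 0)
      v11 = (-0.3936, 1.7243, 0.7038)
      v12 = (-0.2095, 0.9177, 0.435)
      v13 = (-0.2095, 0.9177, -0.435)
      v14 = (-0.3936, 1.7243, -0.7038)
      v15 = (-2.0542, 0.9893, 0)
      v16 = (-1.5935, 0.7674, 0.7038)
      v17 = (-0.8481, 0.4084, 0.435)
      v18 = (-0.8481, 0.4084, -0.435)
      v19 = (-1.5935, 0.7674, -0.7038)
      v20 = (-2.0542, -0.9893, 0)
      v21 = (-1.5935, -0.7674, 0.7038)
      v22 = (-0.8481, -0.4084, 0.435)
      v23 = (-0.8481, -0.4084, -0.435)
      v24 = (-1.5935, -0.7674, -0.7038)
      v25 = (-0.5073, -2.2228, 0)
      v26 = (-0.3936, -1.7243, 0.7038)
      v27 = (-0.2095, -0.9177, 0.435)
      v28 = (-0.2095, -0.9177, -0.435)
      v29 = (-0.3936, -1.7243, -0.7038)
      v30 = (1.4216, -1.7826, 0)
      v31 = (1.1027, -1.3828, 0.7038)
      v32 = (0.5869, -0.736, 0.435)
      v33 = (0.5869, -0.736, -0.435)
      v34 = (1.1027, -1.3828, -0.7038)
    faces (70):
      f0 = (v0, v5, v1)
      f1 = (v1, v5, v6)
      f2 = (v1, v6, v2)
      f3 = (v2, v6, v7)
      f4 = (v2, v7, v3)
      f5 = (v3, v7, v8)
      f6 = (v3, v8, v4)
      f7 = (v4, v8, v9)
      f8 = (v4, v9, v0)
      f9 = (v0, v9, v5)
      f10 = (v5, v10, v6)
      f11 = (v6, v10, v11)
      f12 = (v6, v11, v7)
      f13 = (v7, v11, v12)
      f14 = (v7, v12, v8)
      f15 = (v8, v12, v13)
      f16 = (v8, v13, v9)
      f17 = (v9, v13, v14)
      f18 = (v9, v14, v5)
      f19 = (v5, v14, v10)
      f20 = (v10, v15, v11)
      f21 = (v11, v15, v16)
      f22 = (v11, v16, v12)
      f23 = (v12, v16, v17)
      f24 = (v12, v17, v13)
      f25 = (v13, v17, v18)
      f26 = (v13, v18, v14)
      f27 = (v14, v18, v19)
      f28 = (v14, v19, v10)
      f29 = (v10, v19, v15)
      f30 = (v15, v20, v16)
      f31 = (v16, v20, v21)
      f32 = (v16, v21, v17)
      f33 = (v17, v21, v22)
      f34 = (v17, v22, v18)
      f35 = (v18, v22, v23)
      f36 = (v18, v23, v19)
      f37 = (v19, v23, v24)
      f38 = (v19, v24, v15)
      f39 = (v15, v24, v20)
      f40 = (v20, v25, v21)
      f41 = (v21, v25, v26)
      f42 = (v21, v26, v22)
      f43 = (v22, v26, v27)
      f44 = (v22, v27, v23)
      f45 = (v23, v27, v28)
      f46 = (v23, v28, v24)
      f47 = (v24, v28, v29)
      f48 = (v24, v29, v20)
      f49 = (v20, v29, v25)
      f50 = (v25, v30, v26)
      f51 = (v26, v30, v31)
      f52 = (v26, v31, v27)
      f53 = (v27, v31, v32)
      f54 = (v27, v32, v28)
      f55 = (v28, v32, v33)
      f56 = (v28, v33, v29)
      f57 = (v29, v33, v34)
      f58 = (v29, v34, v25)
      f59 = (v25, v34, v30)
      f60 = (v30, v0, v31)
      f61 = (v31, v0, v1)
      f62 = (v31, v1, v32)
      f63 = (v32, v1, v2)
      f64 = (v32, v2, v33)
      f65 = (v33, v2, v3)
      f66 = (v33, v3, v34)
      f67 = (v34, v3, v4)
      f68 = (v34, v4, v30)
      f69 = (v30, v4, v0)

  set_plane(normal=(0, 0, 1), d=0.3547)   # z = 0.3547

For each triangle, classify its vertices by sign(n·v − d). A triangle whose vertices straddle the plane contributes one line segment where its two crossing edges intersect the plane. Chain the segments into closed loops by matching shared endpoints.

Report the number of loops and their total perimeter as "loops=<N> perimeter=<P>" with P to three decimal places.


loops=2 perimeter=18.002

Straddling triangles (28 of 70):
  (v0,v5,v1) [--+] → (1.59653, 0.884208, 0.3547)–(2.02232, 0, 0.3547)  len=0.9814
  (v1,v5,v6) [+-+] → (1.59653, 0.884208, 0.3547)–(1.26088, 1.58111, 0.3547)  len=0.7735
  (v2,v7,v3) [++-] → (0.619611, 0.668068, 0.3547)–(0.9413, 0, 0.3547)  len=0.7415
  (v3,v7,v8) [-+-] → (0.619611, 0.668068, 0.3547)–(0.5869, 0.736, 0.3547)  len=0.0754
  (v5,v10,v6) [--+] → (0.304105, 1.79946, 0.3547)–(1.26088, 1.58111, 0.3547)  len=0.9814
  (v6,v10,v11) [+-+] → (0.304105, 1.79946, 0.3547)–(-0.449998, 1.97157, 0.3547)  len=0.7735
  (v7,v12,v8) [++-] → (-0.135993, 0.900929, 0.3547)–(0.5869, 0.736, 0.3547)  len=0.7415
  (v8,v12,v13) [-+-] → (-0.135993, 0.900929, 0.3547)–(-0.2095, 0.9177, 0.3547)  len=0.0754
  (v10,v15,v11) [--+] → (-1.21729, 1.35972, 0.3547)–(-0.449998, 1.97157, 0.3547)  len=0.9814
  (v11,v15,v16) [+-+] → (-1.21729, 1.35972, 0.3547)–(-1.82202, 0.877467, 0.3547)  len=0.7735
  (v12,v17,v13) [++-] → (-0.789158, 0.455408, 0.3547)–(-0.2095, 0.9177, 0.3547)  len=0.7414
  (v13,v17,v18) [-+-] → (-0.789158, 0.455408, 0.3547)–(-0.8481, 0.4084, 0.3547)  len=0.0754
  (v15,v20,v16) [--+] → (-1.82202, -0.103961, 0.3547)–(-1.82202, 0.877467, 0.3547)  len=0.9814
  (v16,v20,v21) [+-+] → (-1.82202, -0.103961, 0.3547)–(-1.82202, -0.877467, 0.3547)  len=0.7735
  (v17,v22,v18) [++-] → (-0.8481, -0.33301, 0.3547)–(-0.8481, 0.4084, 0.3547)  len=0.7414
  (v18,v22,v23) [-+-] → (-0.8481, -0.33301, 0.3547)–(-0.8481, -0.4084, 0.3547)  len=0.0754
  (v20,v25,v21) [--+] → (-1.05472, -1.48931, 0.3547)–(-1.82202, -0.877467, 0.3547)  len=0.9814
  (v21,v25,v26) [+-+] → (-1.05472, -1.48931, 0.3547)–(-0.449998, -1.97157, 0.3547)  len=0.7735
  (v22,v27,v23) [++-] → (-0.268442, -0.870692, 0.3547)–(-0.8481, -0.4084, 0.3547)  len=0.7414
  (v23,v27,v28) [-+-] → (-0.268442, -0.870692, 0.3547)–(-0.2095, -0.9177, 0.3547)  len=0.0754
  (v25,v30,v26) [--+] → (0.506778, -1.75322, 0.3547)–(-0.449998, -1.97157, 0.3547)  len=0.9814
  (v26,v30,v31) [+-+] → (0.506778, -1.75322, 0.3547)–(1.26088, -1.58111, 0.3547)  len=0.7735
  (v27,v32,v28) [++-] → (0.513393, -0.752771, 0.3547)–(-0.2095, -0.9177, 0.3547)  len=0.7415
  (v28,v32,v33) [-+-] → (0.513393, -0.752771, 0.3547)–(0.5869, -0.736, 0.3547)  len=0.0754
  (v30,v0,v31) [--+] → (1.68667, -0.696901, 0.3547)–(1.26088, -1.58111, 0.3547)  len=0.9814
  (v31,v0,v1) [+-+] → (1.68667, -0.696901, 0.3547)–(2.02232, 0, 0.3547)  len=0.7735
  (v32,v2,v33) [++-] → (0.908589, -0.067932, 0.3547)–(0.5869, -0.736, 0.3547)  len=0.7415
  (v33,v2,v3) [-+-] → (0.908589, -0.067932, 0.3547)–(0.9413, 0, 0.3547)  len=0.0754

Chained into 2 loop(s):
  loop 1: 14 segments, perimeter = 12.2842
  loop 2: 14 segments, perimeter = 5.7179
Total perimeter = 18.002


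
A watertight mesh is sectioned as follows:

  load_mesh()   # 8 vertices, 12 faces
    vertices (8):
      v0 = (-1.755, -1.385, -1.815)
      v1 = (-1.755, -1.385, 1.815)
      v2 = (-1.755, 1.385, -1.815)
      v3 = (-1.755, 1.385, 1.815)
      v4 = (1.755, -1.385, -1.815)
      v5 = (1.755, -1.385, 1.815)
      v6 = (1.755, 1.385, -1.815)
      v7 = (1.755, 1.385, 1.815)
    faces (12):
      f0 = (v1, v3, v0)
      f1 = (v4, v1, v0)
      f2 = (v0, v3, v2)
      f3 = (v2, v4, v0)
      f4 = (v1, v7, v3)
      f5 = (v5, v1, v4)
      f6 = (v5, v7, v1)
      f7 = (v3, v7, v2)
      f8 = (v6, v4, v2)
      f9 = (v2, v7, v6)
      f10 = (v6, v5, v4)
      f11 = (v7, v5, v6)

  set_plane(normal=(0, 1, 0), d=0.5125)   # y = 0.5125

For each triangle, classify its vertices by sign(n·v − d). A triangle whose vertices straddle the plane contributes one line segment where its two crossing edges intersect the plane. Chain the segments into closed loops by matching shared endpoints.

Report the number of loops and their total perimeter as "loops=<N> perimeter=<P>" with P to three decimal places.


loops=1 perimeter=14.280

Straddling triangles (8 of 12):
  (v1,v3,v0) [-+-] → (-1.755, 0.5125, 1.815)–(-1.755, 0.5125, 0.671616)  len=1.1434
  (v0,v3,v2) [-++] → (-1.755, 0.5125, 0.671616)–(-1.755, 0.5125, -1.815)  len=2.4866
  (v2,v4,v0) [+--] → (-0.649413, 0.5125, -1.815)–(-1.755, 0.5125, -1.815)  len=1.1056
  (v1,v7,v3) [-++] → (0.649413, 0.5125, 1.815)–(-1.755, 0.5125, 1.815)  len=2.4044
  (v5,v7,v1) [-+-] → (1.755, 0.5125, 1.815)–(0.649413, 0.5125, 1.815)  len=1.1056
  (v6,v4,v2) [+-+] → (1.755, 0.5125, -1.815)–(-0.649413, 0.5125, -1.815)  len=2.4044
  (v6,v5,v4) [+--] → (1.755, 0.5125, -0.671616)–(1.755, 0.5125, -1.815)  len=1.1434
  (v7,v5,v6) [+-+] → (1.755, 0.5125, 1.815)–(1.755, 0.5125, -0.671616)  len=2.4866

Chained into 1 loop(s):
  loop 1: 8 segments, perimeter = 14.2800
Total perimeter = 14.280


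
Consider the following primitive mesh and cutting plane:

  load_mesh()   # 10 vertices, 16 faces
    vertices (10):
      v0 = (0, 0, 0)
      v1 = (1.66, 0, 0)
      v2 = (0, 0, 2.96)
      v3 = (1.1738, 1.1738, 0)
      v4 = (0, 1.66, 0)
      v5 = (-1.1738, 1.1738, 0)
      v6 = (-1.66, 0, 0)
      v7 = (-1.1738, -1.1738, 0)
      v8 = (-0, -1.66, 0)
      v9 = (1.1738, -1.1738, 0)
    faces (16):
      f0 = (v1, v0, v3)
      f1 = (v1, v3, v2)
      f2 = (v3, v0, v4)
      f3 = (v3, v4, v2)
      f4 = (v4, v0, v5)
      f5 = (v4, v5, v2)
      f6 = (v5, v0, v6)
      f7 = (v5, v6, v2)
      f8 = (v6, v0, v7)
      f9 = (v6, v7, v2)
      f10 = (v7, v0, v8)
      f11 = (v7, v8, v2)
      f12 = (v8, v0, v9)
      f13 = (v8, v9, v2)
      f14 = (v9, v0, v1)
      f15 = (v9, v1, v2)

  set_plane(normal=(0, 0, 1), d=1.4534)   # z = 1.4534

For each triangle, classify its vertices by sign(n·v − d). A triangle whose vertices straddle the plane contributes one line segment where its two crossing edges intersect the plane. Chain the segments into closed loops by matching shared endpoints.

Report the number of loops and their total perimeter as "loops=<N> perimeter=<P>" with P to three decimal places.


Straddling triangles (8 of 16):
  (v1,v3,v2) [--+] → (0.597448, 0.597448, 1.4534)–(0.844918, 0, 1.4534)  len=0.6467
  (v3,v4,v2) [--+] → (0, 0.844918, 1.4534)–(0.597448, 0.597448, 1.4534)  len=0.6467
  (v4,v5,v2) [--+] → (-0.597448, 0.597448, 1.4534)–(0, 0.844918, 1.4534)  len=0.6467
  (v5,v6,v2) [--+] → (-0.844918, 0, 1.4534)–(-0.597448, 0.597448, 1.4534)  len=0.6467
  (v6,v7,v2) [--+] → (-0.597448, -0.597448, 1.4534)–(-0.844918, 0, 1.4534)  len=0.6467
  (v7,v8,v2) [--+] → (0, -0.844918, 1.4534)–(-0.597448, -0.597448, 1.4534)  len=0.6467
  (v8,v9,v2) [--+] → (0.597448, -0.597448, 1.4534)–(0, -0.844918, 1.4534)  len=0.6467
  (v9,v1,v2) [--+] → (0.844918, 0, 1.4534)–(0.597448, -0.597448, 1.4534)  len=0.6467

Chained into 1 loop(s):
  loop 1: 8 segments, perimeter = 5.1734
Total perimeter = 5.173

loops=1 perimeter=5.173


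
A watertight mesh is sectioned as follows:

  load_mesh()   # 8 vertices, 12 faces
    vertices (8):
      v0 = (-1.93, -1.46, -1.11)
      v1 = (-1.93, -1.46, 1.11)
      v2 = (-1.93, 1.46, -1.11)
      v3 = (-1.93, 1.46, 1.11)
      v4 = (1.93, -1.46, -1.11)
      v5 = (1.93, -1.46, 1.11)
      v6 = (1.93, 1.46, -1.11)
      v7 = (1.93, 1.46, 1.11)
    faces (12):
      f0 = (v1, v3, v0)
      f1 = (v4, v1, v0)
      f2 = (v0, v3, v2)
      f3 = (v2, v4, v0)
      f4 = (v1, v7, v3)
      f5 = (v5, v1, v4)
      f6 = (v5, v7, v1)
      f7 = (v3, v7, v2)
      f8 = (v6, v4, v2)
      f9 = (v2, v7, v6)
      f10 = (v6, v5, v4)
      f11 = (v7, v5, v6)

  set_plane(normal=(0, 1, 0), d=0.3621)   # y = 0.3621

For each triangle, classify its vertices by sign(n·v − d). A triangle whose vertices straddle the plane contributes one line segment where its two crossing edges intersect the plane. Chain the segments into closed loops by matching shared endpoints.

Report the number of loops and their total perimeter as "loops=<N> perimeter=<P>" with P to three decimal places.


Straddling triangles (8 of 12):
  (v1,v3,v0) [-+-] → (-1.93, 0.3621, 1.11)–(-1.93, 0.3621, 0.275295)  len=0.8347
  (v0,v3,v2) [-++] → (-1.93, 0.3621, 0.275295)–(-1.93, 0.3621, -1.11)  len=1.3853
  (v2,v4,v0) [+--] → (-0.478666, 0.3621, -1.11)–(-1.93, 0.3621, -1.11)  len=1.4513
  (v1,v7,v3) [-++] → (0.478666, 0.3621, 1.11)–(-1.93, 0.3621, 1.11)  len=2.4087
  (v5,v7,v1) [-+-] → (1.93, 0.3621, 1.11)–(0.478666, 0.3621, 1.11)  len=1.4513
  (v6,v4,v2) [+-+] → (1.93, 0.3621, -1.11)–(-0.478666, 0.3621, -1.11)  len=2.4087
  (v6,v5,v4) [+--] → (1.93, 0.3621, -0.275295)–(1.93, 0.3621, -1.11)  len=0.8347
  (v7,v5,v6) [+-+] → (1.93, 0.3621, 1.11)–(1.93, 0.3621, -0.275295)  len=1.3853

Chained into 1 loop(s):
  loop 1: 8 segments, perimeter = 12.1600
Total perimeter = 12.160

loops=1 perimeter=12.160


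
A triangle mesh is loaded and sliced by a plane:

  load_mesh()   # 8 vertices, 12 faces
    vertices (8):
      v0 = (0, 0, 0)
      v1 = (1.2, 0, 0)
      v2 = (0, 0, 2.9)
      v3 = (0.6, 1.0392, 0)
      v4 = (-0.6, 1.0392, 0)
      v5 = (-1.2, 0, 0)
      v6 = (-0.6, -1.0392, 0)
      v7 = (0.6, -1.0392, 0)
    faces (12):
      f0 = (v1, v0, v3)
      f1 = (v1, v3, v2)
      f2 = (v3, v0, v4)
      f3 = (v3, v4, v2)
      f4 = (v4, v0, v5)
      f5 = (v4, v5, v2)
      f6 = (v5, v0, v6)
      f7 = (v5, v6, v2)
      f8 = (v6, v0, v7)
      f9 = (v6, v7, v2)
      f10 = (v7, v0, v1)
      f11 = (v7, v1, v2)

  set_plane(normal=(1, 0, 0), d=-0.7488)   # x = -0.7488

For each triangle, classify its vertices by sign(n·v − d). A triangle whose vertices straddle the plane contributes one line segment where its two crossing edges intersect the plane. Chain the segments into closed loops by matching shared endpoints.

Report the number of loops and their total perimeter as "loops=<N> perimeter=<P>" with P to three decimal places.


Straddling triangles (4 of 12):
  (v4,v0,v5) [++-] → (-0.7488, 0, 0)–(-0.7488, 0.781478, 0)  len=0.7815
  (v4,v5,v2) [+-+] → (-0.7488, 0.781478, 0)–(-0.7488, 0, 1.0904)  len=1.3415
  (v5,v0,v6) [-++] → (-0.7488, 0, 0)–(-0.7488, -0.781478, 0)  len=0.7815
  (v5,v6,v2) [-++] → (-0.7488, -0.781478, 0)–(-0.7488, 0, 1.0904)  len=1.3415

Chained into 1 loop(s):
  loop 1: 4 segments, perimeter = 4.2460
Total perimeter = 4.246

loops=1 perimeter=4.246


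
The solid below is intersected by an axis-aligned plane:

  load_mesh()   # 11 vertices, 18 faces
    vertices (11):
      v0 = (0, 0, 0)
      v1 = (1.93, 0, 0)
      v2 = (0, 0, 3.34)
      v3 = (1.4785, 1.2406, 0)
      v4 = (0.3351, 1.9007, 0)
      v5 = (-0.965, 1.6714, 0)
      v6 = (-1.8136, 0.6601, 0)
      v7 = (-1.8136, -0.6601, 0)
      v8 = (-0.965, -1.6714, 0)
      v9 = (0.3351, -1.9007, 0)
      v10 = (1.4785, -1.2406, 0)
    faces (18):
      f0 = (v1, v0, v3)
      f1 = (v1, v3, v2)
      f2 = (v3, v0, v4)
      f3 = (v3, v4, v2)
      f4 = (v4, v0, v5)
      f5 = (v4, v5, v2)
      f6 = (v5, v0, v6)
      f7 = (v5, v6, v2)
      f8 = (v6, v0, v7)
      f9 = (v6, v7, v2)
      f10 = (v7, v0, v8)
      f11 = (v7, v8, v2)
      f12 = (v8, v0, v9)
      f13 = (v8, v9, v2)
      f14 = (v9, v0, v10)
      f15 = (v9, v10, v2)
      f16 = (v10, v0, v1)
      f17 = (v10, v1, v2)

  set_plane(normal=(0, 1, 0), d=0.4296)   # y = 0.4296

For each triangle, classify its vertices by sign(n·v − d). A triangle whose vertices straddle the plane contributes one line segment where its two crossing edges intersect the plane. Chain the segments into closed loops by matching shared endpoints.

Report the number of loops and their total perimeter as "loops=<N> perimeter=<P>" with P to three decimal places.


Straddling triangles (10 of 18):
  (v1,v0,v3) [--+] → (0.511981, 0.4296, 0)–(1.77365, 0.4296, 0)  len=1.2617
  (v1,v3,v2) [-+-] → (1.77365, 0.4296, 0)–(0.511981, 0.4296, 2.18341)  len=2.5217
  (v3,v0,v4) [+-+] → (0.511981, 0.4296, 0)–(0.07574, 0.4296, 0)  len=0.4362
  (v3,v4,v2) [++-] → (0.07574, 0.4296, 2.58509)–(0.511981, 0.4296, 2.18341)  len=0.5930
  (v4,v0,v5) [+-+] → (0.07574, 0.4296, 0)–(-0.248034, 0.4296, 0)  len=0.3238
  (v4,v5,v2) [++-] → (-0.248034, 0.4296, 2.48152)–(0.07574, 0.4296, 2.58509)  len=0.3399
  (v5,v0,v6) [+-+] → (-0.248034, 0.4296, 0)–(-1.18031, 0.4296, 0)  len=0.9323
  (v5,v6,v2) [++-] → (-1.18031, 0.4296, 1.16629)–(-0.248034, 0.4296, 2.48152)  len=1.6121
  (v6,v0,v7) [+--] → (-1.18031, 0.4296, 0)–(-1.8136, 0.4296, 0)  len=0.6333
  (v6,v7,v2) [+--] → (-1.8136, 0.4296, 0)–(-1.18031, 0.4296, 1.16629)  len=1.3271

Chained into 1 loop(s):
  loop 1: 10 segments, perimeter = 9.9812
Total perimeter = 9.981

loops=1 perimeter=9.981


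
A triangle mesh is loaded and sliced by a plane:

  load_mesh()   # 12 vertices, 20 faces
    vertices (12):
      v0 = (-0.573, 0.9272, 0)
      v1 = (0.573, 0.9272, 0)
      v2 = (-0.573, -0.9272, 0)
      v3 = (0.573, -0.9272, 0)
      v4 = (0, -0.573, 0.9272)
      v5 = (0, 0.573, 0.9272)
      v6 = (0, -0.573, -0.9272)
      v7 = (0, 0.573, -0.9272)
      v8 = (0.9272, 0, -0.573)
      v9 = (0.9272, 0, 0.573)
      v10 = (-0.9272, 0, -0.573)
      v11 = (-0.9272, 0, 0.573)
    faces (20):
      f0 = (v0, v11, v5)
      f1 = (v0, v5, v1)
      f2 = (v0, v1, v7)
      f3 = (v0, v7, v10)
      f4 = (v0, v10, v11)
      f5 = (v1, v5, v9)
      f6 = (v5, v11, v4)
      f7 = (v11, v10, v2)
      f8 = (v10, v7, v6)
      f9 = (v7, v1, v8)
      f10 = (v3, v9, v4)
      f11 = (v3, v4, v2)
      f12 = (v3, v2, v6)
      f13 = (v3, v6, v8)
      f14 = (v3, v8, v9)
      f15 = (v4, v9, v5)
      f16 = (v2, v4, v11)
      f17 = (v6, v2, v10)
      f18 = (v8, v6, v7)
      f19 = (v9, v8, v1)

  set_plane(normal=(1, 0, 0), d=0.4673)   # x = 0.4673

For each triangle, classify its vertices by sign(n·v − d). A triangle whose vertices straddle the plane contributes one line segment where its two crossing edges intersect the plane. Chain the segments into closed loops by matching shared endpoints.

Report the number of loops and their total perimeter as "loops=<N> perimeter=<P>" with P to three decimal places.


loops=1 perimeter=5.137

Straddling triangles (10 of 20):
  (v0,v5,v1) [--+] → (0.4673, 0.861862, 0.171038)–(0.4673, 0.9272, 0)  len=0.1831
  (v0,v1,v7) [-+-] → (0.4673, 0.9272, 0)–(0.4673, 0.861862, -0.171038)  len=0.1831
  (v1,v5,v9) [+-+] → (0.4673, 0.861862, 0.171038)–(0.4673, 0.284213, 0.748687)  len=0.8169
  (v7,v1,v8) [-++] → (0.4673, 0.861862, -0.171038)–(0.4673, 0.284213, -0.748687)  len=0.8169
  (v3,v9,v4) [++-] → (0.4673, -0.284213, 0.748687)–(0.4673, -0.861862, 0.171038)  len=0.8169
  (v3,v4,v2) [+--] → (0.4673, -0.861862, 0.171038)–(0.4673, -0.9272, 0)  len=0.1831
  (v3,v2,v6) [+--] → (0.4673, -0.9272, 0)–(0.4673, -0.861862, -0.171038)  len=0.1831
  (v3,v6,v8) [+-+] → (0.4673, -0.861862, -0.171038)–(0.4673, -0.284213, -0.748687)  len=0.8169
  (v4,v9,v5) [-+-] → (0.4673, -0.284213, 0.748687)–(0.4673, 0.284213, 0.748687)  len=0.5684
  (v8,v6,v7) [+--] → (0.4673, -0.284213, -0.748687)–(0.4673, 0.284213, -0.748687)  len=0.5684

Chained into 1 loop(s):
  loop 1: 10 segments, perimeter = 5.1369
Total perimeter = 5.137


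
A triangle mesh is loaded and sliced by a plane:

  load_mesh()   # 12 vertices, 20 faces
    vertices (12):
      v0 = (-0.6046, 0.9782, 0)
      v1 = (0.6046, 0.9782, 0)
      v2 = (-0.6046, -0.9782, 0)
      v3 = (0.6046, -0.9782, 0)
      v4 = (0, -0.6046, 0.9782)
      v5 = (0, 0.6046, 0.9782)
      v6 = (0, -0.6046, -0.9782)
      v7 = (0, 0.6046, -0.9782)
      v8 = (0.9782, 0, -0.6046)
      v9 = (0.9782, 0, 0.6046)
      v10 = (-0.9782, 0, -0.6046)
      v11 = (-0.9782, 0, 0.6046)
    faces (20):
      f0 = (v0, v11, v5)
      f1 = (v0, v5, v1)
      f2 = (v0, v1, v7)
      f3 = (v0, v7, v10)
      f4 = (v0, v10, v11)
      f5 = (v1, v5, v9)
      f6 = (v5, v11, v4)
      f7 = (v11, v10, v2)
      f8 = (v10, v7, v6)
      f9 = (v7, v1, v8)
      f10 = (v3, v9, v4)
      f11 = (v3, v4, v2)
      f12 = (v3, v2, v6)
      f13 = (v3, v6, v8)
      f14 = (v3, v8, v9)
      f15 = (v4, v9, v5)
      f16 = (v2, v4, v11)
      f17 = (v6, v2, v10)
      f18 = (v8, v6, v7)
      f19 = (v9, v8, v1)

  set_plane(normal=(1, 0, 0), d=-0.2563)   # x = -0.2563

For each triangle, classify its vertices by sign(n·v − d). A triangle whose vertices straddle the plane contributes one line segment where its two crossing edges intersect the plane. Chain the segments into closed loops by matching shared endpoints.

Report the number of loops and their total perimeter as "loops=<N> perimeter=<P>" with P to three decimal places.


loops=1 perimeter=5.990

Straddling triangles (10 of 20):
  (v0,v11,v5) [--+] → (-0.2563, 0.446188, 0.880312)–(-0.2563, 0.762975, 0.563525)  len=0.4480
  (v0,v5,v1) [-++] → (-0.2563, 0.762975, 0.563525)–(-0.2563, 0.9782, 0)  len=0.6032
  (v0,v1,v7) [-++] → (-0.2563, 0.9782, 0)–(-0.2563, 0.762975, -0.563525)  len=0.6032
  (v0,v7,v10) [-+-] → (-0.2563, 0.762975, -0.563525)–(-0.2563, 0.446188, -0.880312)  len=0.4480
  (v5,v11,v4) [+-+] → (-0.2563, 0.446188, 0.880312)–(-0.2563, -0.446188, 0.880312)  len=0.8924
  (v10,v7,v6) [-++] → (-0.2563, 0.446188, -0.880312)–(-0.2563, -0.446188, -0.880312)  len=0.8924
  (v3,v4,v2) [++-] → (-0.2563, -0.762975, 0.563525)–(-0.2563, -0.9782, 0)  len=0.6032
  (v3,v2,v6) [+-+] → (-0.2563, -0.9782, 0)–(-0.2563, -0.762975, -0.563525)  len=0.6032
  (v2,v4,v11) [-+-] → (-0.2563, -0.762975, 0.563525)–(-0.2563, -0.446188, 0.880312)  len=0.4480
  (v6,v2,v10) [+--] → (-0.2563, -0.762975, -0.563525)–(-0.2563, -0.446188, -0.880312)  len=0.4480

Chained into 1 loop(s):
  loop 1: 10 segments, perimeter = 5.9897
Total perimeter = 5.990


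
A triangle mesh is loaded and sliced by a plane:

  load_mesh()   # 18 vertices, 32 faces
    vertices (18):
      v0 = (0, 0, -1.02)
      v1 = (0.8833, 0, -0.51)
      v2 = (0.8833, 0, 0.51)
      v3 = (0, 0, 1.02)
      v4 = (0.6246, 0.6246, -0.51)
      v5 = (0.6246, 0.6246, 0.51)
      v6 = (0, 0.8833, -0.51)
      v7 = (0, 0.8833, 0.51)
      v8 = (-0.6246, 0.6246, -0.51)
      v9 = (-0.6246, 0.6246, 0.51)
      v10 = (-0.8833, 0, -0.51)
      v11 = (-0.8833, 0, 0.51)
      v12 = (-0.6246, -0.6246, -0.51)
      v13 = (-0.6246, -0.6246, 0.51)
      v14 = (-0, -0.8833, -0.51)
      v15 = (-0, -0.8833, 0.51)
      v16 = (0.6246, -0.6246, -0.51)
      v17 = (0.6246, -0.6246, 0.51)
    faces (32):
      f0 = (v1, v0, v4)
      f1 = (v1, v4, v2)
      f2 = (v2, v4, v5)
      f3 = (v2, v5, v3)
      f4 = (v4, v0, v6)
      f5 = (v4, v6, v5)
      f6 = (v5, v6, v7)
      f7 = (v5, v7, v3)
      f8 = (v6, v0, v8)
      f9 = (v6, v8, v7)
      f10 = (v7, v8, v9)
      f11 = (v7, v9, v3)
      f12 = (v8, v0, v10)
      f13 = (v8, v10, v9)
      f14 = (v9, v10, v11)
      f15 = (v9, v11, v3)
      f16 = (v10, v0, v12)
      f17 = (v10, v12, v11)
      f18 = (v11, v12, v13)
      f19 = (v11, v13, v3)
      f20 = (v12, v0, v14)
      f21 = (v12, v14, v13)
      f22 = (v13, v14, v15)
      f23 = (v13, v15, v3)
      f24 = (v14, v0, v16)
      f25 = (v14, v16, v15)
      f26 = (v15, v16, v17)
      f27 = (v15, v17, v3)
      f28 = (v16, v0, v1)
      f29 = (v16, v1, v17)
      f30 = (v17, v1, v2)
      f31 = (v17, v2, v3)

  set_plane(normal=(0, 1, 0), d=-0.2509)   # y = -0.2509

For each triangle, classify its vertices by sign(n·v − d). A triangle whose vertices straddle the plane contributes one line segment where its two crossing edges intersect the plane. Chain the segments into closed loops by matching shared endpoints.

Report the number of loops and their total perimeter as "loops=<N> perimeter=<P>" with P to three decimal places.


loops=1 perimeter=5.513

Straddling triangles (12 of 32):
  (v10,v0,v12) [++-] → (-0.2509, -0.2509, -0.815134)–(-0.779381, -0.2509, -0.51)  len=0.6102
  (v10,v12,v11) [+-+] → (-0.779381, -0.2509, -0.51)–(-0.779381, -0.2509, 0.100269)  len=0.6103
  (v11,v12,v13) [+--] → (-0.779381, -0.2509, 0.100269)–(-0.779381, -0.2509, 0.51)  len=0.4097
  (v11,v13,v3) [+-+] → (-0.779381, -0.2509, 0.51)–(-0.2509, -0.2509, 0.815134)  len=0.6102
  (v12,v0,v14) [-+-] → (-0.2509, -0.2509, -0.815134)–(0, -0.2509, -0.875135)  len=0.2580
  (v13,v15,v3) [--+] → (0, -0.2509, 0.875135)–(-0.2509, -0.2509, 0.815134)  len=0.2580
  (v14,v0,v16) [-+-] → (0, -0.2509, -0.875135)–(0.2509, -0.2509, -0.815134)  len=0.2580
  (v15,v17,v3) [--+] → (0.2509, -0.2509, 0.815134)–(0, -0.2509, 0.875135)  len=0.2580
  (v16,v0,v1) [-++] → (0.2509, -0.2509, -0.815134)–(0.779381, -0.2509, -0.51)  len=0.6102
  (v16,v1,v17) [-+-] → (0.779381, -0.2509, -0.51)–(0.779381, -0.2509, -0.100269)  len=0.4097
  (v17,v1,v2) [-++] → (0.779381, -0.2509, -0.100269)–(0.779381, -0.2509, 0.51)  len=0.6103
  (v17,v2,v3) [-++] → (0.779381, -0.2509, 0.51)–(0.2509, -0.2509, 0.815134)  len=0.6102

Chained into 1 loop(s):
  loop 1: 12 segments, perimeter = 5.5129
Total perimeter = 5.513


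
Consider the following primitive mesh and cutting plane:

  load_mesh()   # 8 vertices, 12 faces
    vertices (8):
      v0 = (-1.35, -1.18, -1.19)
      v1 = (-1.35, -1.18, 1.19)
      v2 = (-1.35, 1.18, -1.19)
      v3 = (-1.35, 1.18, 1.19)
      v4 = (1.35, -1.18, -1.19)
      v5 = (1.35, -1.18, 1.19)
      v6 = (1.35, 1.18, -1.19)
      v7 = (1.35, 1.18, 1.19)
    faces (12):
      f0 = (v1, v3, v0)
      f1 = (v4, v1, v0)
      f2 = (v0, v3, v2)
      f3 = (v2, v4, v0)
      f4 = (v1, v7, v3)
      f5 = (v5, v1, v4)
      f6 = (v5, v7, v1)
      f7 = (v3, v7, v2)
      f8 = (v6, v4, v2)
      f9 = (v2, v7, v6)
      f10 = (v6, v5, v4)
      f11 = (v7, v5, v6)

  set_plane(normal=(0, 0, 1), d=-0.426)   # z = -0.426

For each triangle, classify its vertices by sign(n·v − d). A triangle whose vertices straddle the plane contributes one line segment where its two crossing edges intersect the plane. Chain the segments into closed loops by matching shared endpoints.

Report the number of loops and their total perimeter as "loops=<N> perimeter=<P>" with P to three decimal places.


Straddling triangles (8 of 12):
  (v1,v3,v0) [++-] → (-1.35, -0.42242, -0.426)–(-1.35, -1.18, -0.426)  len=0.7576
  (v4,v1,v0) [-+-] → (0.483277, -1.18, -0.426)–(-1.35, -1.18, -0.426)  len=1.8333
  (v0,v3,v2) [-+-] → (-1.35, -0.42242, -0.426)–(-1.35, 1.18, -0.426)  len=1.6024
  (v5,v1,v4) [++-] → (0.483277, -1.18, -0.426)–(1.35, -1.18, -0.426)  len=0.8667
  (v3,v7,v2) [++-] → (-0.483277, 1.18, -0.426)–(-1.35, 1.18, -0.426)  len=0.8667
  (v2,v7,v6) [-+-] → (-0.483277, 1.18, -0.426)–(1.35, 1.18, -0.426)  len=1.8333
  (v6,v5,v4) [-+-] → (1.35, 0.42242, -0.426)–(1.35, -1.18, -0.426)  len=1.6024
  (v7,v5,v6) [++-] → (1.35, 0.42242, -0.426)–(1.35, 1.18, -0.426)  len=0.7576

Chained into 1 loop(s):
  loop 1: 8 segments, perimeter = 10.1200
Total perimeter = 10.120

loops=1 perimeter=10.120


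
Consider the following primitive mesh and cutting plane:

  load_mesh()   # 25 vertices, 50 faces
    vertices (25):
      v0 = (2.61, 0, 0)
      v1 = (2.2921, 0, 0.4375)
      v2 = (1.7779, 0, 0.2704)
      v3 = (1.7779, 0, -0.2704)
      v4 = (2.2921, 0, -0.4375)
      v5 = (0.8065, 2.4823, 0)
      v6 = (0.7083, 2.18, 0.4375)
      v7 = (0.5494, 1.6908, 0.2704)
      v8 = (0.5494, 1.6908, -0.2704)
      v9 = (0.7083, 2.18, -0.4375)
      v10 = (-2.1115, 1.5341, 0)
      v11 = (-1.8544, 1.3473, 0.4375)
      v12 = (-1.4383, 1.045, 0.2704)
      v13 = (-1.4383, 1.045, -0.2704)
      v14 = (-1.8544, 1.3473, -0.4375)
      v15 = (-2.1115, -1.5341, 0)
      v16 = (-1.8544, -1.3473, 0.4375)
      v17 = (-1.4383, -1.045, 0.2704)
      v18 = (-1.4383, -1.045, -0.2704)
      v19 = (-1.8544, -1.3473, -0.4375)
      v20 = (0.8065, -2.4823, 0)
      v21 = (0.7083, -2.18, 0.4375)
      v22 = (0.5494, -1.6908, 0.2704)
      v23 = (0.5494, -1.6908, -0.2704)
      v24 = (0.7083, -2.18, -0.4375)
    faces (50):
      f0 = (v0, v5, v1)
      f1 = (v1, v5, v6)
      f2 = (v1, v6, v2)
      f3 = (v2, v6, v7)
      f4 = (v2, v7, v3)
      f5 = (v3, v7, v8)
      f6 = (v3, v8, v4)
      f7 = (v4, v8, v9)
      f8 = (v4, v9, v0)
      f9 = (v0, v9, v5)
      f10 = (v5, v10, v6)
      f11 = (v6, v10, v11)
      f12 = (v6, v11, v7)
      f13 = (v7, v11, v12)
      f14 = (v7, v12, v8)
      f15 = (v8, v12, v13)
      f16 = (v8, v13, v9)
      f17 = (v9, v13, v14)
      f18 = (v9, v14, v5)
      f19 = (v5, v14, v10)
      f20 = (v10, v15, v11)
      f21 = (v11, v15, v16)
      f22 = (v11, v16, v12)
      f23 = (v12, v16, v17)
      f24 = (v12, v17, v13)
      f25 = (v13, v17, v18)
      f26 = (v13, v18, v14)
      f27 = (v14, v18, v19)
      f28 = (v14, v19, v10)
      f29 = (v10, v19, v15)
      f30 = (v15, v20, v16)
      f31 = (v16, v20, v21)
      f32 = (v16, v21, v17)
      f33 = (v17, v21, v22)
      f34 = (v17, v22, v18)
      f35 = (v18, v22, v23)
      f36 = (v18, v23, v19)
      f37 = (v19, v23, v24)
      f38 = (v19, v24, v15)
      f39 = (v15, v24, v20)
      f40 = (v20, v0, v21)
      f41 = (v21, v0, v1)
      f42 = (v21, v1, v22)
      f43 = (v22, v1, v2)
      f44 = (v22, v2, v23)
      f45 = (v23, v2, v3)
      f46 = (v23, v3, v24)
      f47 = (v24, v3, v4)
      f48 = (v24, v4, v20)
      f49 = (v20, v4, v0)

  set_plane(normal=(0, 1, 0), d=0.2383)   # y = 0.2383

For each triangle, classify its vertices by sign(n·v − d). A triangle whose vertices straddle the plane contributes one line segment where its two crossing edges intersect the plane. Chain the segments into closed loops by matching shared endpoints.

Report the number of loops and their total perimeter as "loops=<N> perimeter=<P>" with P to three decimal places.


loops=2 perimeter=5.156

Straddling triangles (20 of 50):
  (v0,v5,v1) [-+-] → (2.43686, 0.2383, 0)–(2.14948, 0.2383, 0.3955)  len=0.4889
  (v1,v5,v6) [-++] → (2.14948, 0.2383, 0.3955)–(2.11897, 0.2383, 0.4375)  len=0.0519
  (v1,v6,v2) [-+-] → (2.11897, 0.2383, 0.4375)–(1.66098, 0.2383, 0.288666)  len=0.4816
  (v2,v6,v7) [-++] → (1.66098, 0.2383, 0.288666)–(1.60476, 0.2383, 0.2704)  len=0.0591
  (v2,v7,v3) [-+-] → (1.60476, 0.2383, 0.2704)–(1.60476, 0.2383, -0.19418)  len=0.4646
  (v3,v7,v8) [-++] → (1.60476, 0.2383, -0.19418)–(1.60476, 0.2383, -0.2704)  len=0.0762
  (v3,v8,v4) [-+-] → (1.60476, 0.2383, -0.2704)–(2.04649, 0.2383, -0.413949)  len=0.4645
  (v4,v8,v9) [-++] → (2.04649, 0.2383, -0.413949)–(2.11897, 0.2383, -0.4375)  len=0.0762
  (v4,v9,v0) [-+-] → (2.11897, 0.2383, -0.4375)–(2.40212, 0.2383, -0.047824)  len=0.4817
  (v0,v9,v5) [-++] → (2.40212, 0.2383, -0.047824)–(2.43686, 0.2383, 0)  len=0.0591
  (v10,v15,v11) [+-+] → (-2.1115, 0.2383, 0)–(-1.95335, 0.2383, 0.269114)  len=0.3121
  (v11,v15,v16) [+--] → (-1.95335, 0.2383, 0.269114)–(-1.8544, 0.2383, 0.4375)  len=0.1953
  (v11,v16,v12) [+-+] → (-1.8544, 0.2383, 0.4375)–(-1.57861, 0.2383, 0.326747)  len=0.2972
  (v12,v16,v17) [+--] → (-1.57861, 0.2383, 0.326747)–(-1.4383, 0.2383, 0.2704)  len=0.1512
  (v12,v17,v13) [+-+] → (-1.4383, 0.2383, 0.2704)–(-1.4383, 0.2383, -0.0616616)  len=0.3321
  (v13,v17,v18) [+--] → (-1.4383, 0.2383, -0.0616616)–(-1.4383, 0.2383, -0.2704)  len=0.2087
  (v13,v18,v14) [+-+] → (-1.4383, 0.2383, -0.2704)–(-1.66151, 0.2383, -0.360037)  len=0.2405
  (v14,v18,v19) [+--] → (-1.66151, 0.2383, -0.360037)–(-1.8544, 0.2383, -0.4375)  len=0.2079
  (v14,v19,v10) [+-+] → (-1.8544, 0.2383, -0.4375)–(-1.99588, 0.2383, -0.196749)  len=0.2792
  (v10,v19,v15) [+--] → (-1.99588, 0.2383, -0.196749)–(-2.1115, 0.2383, 0)  len=0.2282

Chained into 2 loop(s):
  loop 1: 10 segments, perimeter = 2.7038
  loop 2: 10 segments, perimeter = 2.4525
Total perimeter = 5.156


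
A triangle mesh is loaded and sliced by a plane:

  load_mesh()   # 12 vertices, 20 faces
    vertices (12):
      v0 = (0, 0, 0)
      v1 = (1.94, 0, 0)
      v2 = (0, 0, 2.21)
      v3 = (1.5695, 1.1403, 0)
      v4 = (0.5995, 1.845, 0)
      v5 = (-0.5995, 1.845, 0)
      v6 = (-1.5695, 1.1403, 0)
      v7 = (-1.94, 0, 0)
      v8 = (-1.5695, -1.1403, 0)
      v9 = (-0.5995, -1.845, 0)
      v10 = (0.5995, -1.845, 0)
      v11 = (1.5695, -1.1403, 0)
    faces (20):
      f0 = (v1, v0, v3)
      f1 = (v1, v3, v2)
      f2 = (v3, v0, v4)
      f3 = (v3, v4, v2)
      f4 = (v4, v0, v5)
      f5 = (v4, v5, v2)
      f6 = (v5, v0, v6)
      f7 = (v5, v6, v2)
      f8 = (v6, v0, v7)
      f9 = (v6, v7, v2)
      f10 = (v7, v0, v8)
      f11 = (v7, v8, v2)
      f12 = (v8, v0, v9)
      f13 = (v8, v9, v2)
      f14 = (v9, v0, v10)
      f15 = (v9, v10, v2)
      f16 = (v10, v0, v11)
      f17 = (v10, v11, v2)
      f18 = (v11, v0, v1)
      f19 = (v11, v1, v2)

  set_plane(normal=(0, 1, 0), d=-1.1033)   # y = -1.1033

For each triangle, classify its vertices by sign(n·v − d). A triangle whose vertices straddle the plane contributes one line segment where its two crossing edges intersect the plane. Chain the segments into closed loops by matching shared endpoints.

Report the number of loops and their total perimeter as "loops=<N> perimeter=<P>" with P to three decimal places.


Straddling triangles (10 of 20):
  (v7,v0,v8) [++-] → (-1.51857, -1.1033, 0)–(-1.58152, -1.1033, 0)  len=0.0629
  (v7,v8,v2) [+-+] → (-1.58152, -1.1033, 0)–(-1.51857, -1.1033, 0.0717092)  len=0.0954
  (v8,v0,v9) [-+-] → (-1.51857, -1.1033, 0)–(-0.358498, -1.1033, 0)  len=1.1601
  (v8,v9,v2) [--+] → (-0.358498, -1.1033, 0.888432)–(-1.51857, -1.1033, 0.0717092)  len=1.4187
  (v9,v0,v10) [-+-] → (-0.358498, -1.1033, 0)–(0.358498, -1.1033, 0)  len=0.7170
  (v9,v10,v2) [--+] → (0.358498, -1.1033, 0.888432)–(-0.358498, -1.1033, 0.888432)  len=0.7170
  (v10,v0,v11) [-+-] → (0.358498, -1.1033, 0)–(1.51857, -1.1033, 0)  len=1.1601
  (v10,v11,v2) [--+] → (1.51857, -1.1033, 0.0717092)–(0.358498, -1.1033, 0.888432)  len=1.4187
  (v11,v0,v1) [-++] → (1.51857, -1.1033, 0)–(1.58152, -1.1033, 0)  len=0.0629
  (v11,v1,v2) [-++] → (1.58152, -1.1033, 0)–(1.51857, -1.1033, 0.0717092)  len=0.0954

Chained into 1 loop(s):
  loop 1: 10 segments, perimeter = 6.9083
Total perimeter = 6.908

loops=1 perimeter=6.908


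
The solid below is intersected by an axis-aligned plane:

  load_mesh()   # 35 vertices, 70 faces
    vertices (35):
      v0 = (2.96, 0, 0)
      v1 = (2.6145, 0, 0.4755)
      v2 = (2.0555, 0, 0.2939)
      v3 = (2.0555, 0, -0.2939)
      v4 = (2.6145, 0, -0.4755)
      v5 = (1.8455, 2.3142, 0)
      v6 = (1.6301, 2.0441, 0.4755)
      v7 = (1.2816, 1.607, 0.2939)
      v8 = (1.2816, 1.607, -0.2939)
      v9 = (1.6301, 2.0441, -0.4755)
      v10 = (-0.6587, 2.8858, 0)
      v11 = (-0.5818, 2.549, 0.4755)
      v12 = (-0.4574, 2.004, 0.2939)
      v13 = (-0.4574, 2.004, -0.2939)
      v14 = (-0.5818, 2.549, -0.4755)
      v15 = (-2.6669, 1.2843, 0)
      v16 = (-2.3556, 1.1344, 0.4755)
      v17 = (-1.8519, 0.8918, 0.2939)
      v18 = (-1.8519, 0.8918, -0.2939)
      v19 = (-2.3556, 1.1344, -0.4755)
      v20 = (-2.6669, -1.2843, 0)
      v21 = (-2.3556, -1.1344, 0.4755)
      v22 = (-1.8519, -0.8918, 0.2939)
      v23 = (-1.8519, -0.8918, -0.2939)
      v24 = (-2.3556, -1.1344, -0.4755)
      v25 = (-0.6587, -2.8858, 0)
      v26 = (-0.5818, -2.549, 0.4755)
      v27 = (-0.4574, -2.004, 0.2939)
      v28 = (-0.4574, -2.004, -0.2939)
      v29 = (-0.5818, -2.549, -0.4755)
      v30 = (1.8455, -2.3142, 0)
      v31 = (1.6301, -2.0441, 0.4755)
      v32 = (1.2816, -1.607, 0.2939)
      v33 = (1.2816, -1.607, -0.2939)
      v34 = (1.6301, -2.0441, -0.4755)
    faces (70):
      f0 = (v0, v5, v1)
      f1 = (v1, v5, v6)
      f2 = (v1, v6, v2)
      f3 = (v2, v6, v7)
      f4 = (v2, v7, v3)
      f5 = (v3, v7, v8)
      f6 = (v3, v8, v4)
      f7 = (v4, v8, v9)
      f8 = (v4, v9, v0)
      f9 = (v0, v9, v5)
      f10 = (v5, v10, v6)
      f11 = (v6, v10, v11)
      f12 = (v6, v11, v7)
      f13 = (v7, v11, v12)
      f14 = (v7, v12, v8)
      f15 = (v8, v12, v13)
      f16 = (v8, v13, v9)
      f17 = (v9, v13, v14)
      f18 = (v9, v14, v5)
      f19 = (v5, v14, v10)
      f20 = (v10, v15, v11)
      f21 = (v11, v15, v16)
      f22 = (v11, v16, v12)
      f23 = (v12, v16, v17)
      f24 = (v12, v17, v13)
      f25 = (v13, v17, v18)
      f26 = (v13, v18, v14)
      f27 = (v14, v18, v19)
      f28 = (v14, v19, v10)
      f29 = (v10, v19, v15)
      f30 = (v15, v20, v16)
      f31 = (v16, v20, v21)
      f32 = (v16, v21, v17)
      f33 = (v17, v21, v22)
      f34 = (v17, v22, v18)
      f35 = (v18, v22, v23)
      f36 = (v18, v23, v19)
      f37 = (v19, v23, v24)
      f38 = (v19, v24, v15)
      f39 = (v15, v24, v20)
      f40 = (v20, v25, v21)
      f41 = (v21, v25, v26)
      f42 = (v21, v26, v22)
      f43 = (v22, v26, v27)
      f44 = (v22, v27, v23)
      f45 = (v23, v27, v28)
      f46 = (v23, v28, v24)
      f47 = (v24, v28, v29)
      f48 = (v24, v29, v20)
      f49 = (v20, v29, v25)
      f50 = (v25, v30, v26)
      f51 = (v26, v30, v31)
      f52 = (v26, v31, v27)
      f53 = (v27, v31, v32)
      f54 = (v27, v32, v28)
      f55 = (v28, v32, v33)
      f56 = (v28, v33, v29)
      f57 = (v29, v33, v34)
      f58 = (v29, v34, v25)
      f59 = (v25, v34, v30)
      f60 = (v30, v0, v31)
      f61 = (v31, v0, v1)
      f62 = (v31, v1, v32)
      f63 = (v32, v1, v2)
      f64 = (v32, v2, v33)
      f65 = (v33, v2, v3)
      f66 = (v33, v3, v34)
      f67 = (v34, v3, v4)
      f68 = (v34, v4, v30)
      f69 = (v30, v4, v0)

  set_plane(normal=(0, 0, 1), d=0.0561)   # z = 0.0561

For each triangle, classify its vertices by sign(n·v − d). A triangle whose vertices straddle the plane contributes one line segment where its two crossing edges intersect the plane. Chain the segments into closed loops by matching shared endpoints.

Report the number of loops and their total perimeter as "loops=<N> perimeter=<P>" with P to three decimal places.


Straddling triangles (28 of 70):
  (v0,v5,v1) [--+] → (1.93623, 2.04117, 0.0561)–(2.91924, 0, 0.0561)  len=2.2655
  (v1,v5,v6) [+-+] → (1.93623, 2.04117, 0.0561)–(1.82009, 2.28233, 0.0561)  len=0.2677
  (v2,v7,v3) [++-] → (1.59469, 0.956873, 0.0561)–(2.0555, 0, 0.0561)  len=1.0621
  (v3,v7,v8) [-+-] → (1.59469, 0.956873, 0.0561)–(1.2816, 1.607, 0.0561)  len=0.7216
  (v5,v10,v6) [--+] → (-0.388665, 2.7865, 0.0561)–(1.82009, 2.28233, 0.0561)  len=2.2656
  (v6,v10,v11) [+-+] → (-0.388665, 2.7865, 0.0561)–(-0.649627, 2.84606, 0.0561)  len=0.2677
  (v7,v12,v8) [++-] → (0.246129, 1.84339, 0.0561)–(1.2816, 1.607, 0.0561)  len=1.0621
  (v8,v12,v13) [-+-] → (0.246129, 1.84339, 0.0561)–(-0.4574, 2.004, 0.0561)  len=0.7216
  (v10,v15,v11) [--+] → (-2.4209, 1.43351, 0.0561)–(-0.649627, 2.84606, 0.0561)  len=2.2655
  (v11,v15,v16) [+-+] → (-2.4209, 1.43351, 0.0561)–(-2.63017, 1.26661, 0.0561)  len=0.2677
  (v12,v17,v13) [++-] → (-1.28774, 1.34175, 0.0561)–(-0.4574, 2.004, 0.0561)  len=1.0621
  (v13,v17,v18) [-+-] → (-1.28774, 1.34175, 0.0561)–(-1.8519, 0.8918, 0.0561)  len=0.7216
  (v15,v20,v16) [--+] → (-2.63017, -0.998939, 0.0561)–(-2.63017, 1.26661, 0.0561)  len=2.2656
  (v16,v20,v21) [+-+] → (-2.63017, -0.998939, 0.0561)–(-2.63017, -1.26661, 0.0561)  len=0.2677
  (v17,v22,v18) [++-] → (-1.8519, -0.170228, 0.0561)–(-1.8519, 0.8918, 0.0561)  len=1.0620
  (v18,v22,v23) [-+-] → (-1.8519, -0.170228, 0.0561)–(-1.8519, -0.8918, 0.0561)  len=0.7216
  (v20,v25,v21) [--+] → (-0.858902, -2.67917, 0.0561)–(-2.63017, -1.26661, 0.0561)  len=2.2655
  (v21,v25,v26) [+-+] → (-0.858902, -2.67917, 0.0561)–(-0.649627, -2.84606, 0.0561)  len=0.2677
  (v22,v27,v23) [++-] → (-1.02156, -1.55405, 0.0561)–(-1.8519, -0.8918, 0.0561)  len=1.0621
  (v23,v27,v28) [-+-] → (-1.02156, -1.55405, 0.0561)–(-0.4574, -2.004, 0.0561)  len=0.7216
  (v25,v30,v26) [--+] → (1.55912, -2.3419, 0.0561)–(-0.649627, -2.84606, 0.0561)  len=2.2656
  (v26,v30,v31) [+-+] → (1.55912, -2.3419, 0.0561)–(1.82009, -2.28233, 0.0561)  len=0.2677
  (v27,v32,v28) [++-] → (0.578071, -1.76761, 0.0561)–(-0.4574, -2.004, 0.0561)  len=1.0621
  (v28,v32,v33) [-+-] → (0.578071, -1.76761, 0.0561)–(1.2816, -1.607, 0.0561)  len=0.7216
  (v30,v0,v31) [--+] → (2.8031, -0.241165, 0.0561)–(1.82009, -2.28233, 0.0561)  len=2.2655
  (v31,v0,v1) [+-+] → (2.8031, -0.241165, 0.0561)–(2.91924, 0, 0.0561)  len=0.2677
  (v32,v2,v33) [++-] → (1.74241, -0.650127, 0.0561)–(1.2816, -1.607, 0.0561)  len=1.0621
  (v33,v2,v3) [-+-] → (1.74241, -0.650127, 0.0561)–(2.0555, 0, 0.0561)  len=0.7216

Chained into 2 loop(s):
  loop 1: 14 segments, perimeter = 17.7326
  loop 2: 14 segments, perimeter = 12.4858
Total perimeter = 30.218

loops=2 perimeter=30.218
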